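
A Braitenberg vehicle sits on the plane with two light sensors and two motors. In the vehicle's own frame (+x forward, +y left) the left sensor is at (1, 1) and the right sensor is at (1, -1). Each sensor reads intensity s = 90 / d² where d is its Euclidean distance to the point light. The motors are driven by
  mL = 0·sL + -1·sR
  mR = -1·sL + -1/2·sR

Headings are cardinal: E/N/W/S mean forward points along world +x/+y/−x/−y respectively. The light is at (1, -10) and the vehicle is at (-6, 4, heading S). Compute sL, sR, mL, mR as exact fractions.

left sensor world pos  = (-5, 3); dL² = 205
right sensor world pos = (-7, 3); dR² = 233
sL = 90/205 = 18/41
sR = 90/233 = 90/233
mL = 0·sL + -1·sR = -90/233
mR = -1·sL + -1/2·sR = -6039/9553

18/41 90/233 -90/233 -6039/9553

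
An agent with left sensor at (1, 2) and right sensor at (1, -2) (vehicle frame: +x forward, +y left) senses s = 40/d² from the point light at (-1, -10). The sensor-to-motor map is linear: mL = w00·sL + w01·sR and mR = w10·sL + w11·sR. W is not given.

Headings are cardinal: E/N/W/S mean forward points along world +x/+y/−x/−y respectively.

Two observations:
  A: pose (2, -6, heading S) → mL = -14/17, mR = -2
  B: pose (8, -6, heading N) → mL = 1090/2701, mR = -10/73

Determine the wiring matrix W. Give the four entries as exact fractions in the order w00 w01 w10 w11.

obs A: pose=(2,-6,S) → sL=20/17, sR=4, mL=-14/17, mR=-2
obs B: pose=(8,-6,N) → sL=20/37, sR=20/73, mL=1090/2701, mR=-10/73
sensor matrix S = [[20/17, 4], [20/37, 20/73]]; det S = -84480/45917
solve [mL_A; mL_B] = S·[w00; w01] and [mR_A; mR_B] = S·[w10; w11]:
  w00 = 1, w01 = -1/2, w10 = 0, w11 = -1/2

1 -1/2 0 -1/2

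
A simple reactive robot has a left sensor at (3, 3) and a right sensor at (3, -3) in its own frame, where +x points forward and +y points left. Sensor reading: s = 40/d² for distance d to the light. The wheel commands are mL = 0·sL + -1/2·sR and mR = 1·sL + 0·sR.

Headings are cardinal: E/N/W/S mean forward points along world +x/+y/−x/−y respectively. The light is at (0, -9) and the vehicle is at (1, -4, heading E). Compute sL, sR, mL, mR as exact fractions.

left sensor world pos  = (4, -1); dL² = 80
right sensor world pos = (4, -7); dR² = 20
sL = 40/80 = 1/2
sR = 40/20 = 2
mL = 0·sL + -1/2·sR = -1
mR = 1·sL + 0·sR = 1/2

1/2 2 -1 1/2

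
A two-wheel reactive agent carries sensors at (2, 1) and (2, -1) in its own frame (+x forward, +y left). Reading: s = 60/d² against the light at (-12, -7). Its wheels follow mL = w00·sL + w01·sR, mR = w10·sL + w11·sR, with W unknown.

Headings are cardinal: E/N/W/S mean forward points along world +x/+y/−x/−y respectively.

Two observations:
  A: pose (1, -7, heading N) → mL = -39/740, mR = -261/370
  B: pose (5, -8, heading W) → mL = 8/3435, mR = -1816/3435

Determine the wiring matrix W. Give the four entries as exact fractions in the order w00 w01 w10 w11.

-1/2 1/2 -1 -1

obs A: pose=(1,-7,N) → sL=15/37, sR=3/10, mL=-39/740, mR=-261/370
obs B: pose=(5,-8,W) → sL=60/229, sR=4/15, mL=8/3435, mR=-1816/3435
sensor matrix S = [[15/37, 3/10], [60/229, 4/15]]; det S = 250/8473
solve [mL_A; mL_B] = S·[w00; w01] and [mR_A; mR_B] = S·[w10; w11]:
  w00 = -1/2, w01 = 1/2, w10 = -1, w11 = -1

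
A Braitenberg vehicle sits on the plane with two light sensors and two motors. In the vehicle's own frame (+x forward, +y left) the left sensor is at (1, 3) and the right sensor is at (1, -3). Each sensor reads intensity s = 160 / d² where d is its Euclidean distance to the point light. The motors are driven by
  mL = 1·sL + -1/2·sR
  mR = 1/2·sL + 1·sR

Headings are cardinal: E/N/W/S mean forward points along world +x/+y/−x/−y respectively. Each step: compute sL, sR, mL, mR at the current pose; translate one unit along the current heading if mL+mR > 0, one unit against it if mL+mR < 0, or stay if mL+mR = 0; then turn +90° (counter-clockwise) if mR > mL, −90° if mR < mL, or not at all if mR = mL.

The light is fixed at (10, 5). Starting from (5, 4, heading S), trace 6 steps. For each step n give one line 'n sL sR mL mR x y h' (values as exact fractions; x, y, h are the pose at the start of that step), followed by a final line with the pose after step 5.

0 20 40/17 320/17 210/17 5 4 S
1 160/61 160/37 1040/2257 12720/2257 5 3 W
2 80/9 16/9 8 56/9 4 3 S
3 32/17 160/49 208/833 3504/833 4 2 W
4 5 40/29 125/29 225/58 3 2 S
5 160/113 32/13 272/1469 4656/1469 3 1 W
final 2 1 S

n=0: pose=(5,4,S); sL=20, sR=40/17; mL=320/17, mR=210/17; mL+mR=530/17 → advance +1; mR−mL=-110/17 → turn -1·90°
n=1: pose=(5,3,W); sL=160/61, sR=160/37; mL=1040/2257, mR=12720/2257; mL+mR=13760/2257 → advance +1; mR−mL=11680/2257 → turn +1·90°
n=2: pose=(4,3,S); sL=80/9, sR=16/9; mL=8, mR=56/9; mL+mR=128/9 → advance +1; mR−mL=-16/9 → turn -1·90°
n=3: pose=(4,2,W); sL=32/17, sR=160/49; mL=208/833, mR=3504/833; mL+mR=3712/833 → advance +1; mR−mL=3296/833 → turn +1·90°
n=4: pose=(3,2,S); sL=5, sR=40/29; mL=125/29, mR=225/58; mL+mR=475/58 → advance +1; mR−mL=-25/58 → turn -1·90°
n=5: pose=(3,1,W); sL=160/113, sR=32/13; mL=272/1469, mR=4656/1469; mL+mR=4928/1469 → advance +1; mR−mL=4384/1469 → turn +1·90°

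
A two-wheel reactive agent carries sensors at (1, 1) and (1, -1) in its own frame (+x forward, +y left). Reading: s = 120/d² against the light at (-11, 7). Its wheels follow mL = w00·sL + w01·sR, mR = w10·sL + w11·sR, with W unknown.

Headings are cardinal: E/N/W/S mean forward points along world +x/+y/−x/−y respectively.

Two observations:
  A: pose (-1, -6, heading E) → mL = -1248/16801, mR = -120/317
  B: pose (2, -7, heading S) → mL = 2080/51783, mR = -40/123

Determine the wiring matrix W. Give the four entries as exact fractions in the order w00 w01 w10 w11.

-1 1 0 -1

obs A: pose=(-1,-6,E) → sL=24/53, sR=120/317, mL=-1248/16801, mR=-120/317
obs B: pose=(2,-7,S) → sL=120/421, sR=40/123, mL=2080/51783, mR=-40/123
sensor matrix S = [[24/53, 120/317], [120/421, 40/123]]; det S = 11415040/290002061
solve [mL_A; mL_B] = S·[w00; w01] and [mR_A; mR_B] = S·[w10; w11]:
  w00 = -1, w01 = 1, w10 = 0, w11 = -1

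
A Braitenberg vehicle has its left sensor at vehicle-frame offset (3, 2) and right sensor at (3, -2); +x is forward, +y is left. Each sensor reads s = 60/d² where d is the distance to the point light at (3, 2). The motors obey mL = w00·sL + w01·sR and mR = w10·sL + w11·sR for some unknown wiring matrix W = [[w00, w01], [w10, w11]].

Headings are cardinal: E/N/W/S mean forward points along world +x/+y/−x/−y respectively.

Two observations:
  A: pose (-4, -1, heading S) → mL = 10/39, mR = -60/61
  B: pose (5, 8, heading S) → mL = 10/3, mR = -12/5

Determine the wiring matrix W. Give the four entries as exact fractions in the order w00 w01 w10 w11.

0 1/2 -1 0

obs A: pose=(-4,-1,S) → sL=60/61, sR=20/39, mL=10/39, mR=-60/61
obs B: pose=(5,8,S) → sL=12/5, sR=20/3, mL=10/3, mR=-12/5
sensor matrix S = [[60/61, 20/39], [12/5, 20/3]]; det S = 4224/793
solve [mL_A; mL_B] = S·[w00; w01] and [mR_A; mR_B] = S·[w10; w11]:
  w00 = 0, w01 = 1/2, w10 = -1, w11 = 0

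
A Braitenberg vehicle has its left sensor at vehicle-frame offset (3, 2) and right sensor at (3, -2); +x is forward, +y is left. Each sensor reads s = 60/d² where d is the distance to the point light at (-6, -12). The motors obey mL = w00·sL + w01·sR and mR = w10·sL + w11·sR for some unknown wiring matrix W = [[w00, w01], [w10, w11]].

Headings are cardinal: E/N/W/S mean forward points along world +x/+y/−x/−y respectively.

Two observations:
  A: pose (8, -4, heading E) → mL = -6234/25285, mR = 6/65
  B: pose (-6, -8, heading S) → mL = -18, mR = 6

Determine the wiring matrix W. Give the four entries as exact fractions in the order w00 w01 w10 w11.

obs A: pose=(8,-4,E) → sL=60/389, sR=12/65, mL=-6234/25285, mR=6/65
obs B: pose=(-6,-8,S) → sL=12, sR=12, mL=-18, mR=6
sensor matrix S = [[60/389, 12/65], [12, 12]]; det S = -9216/25285
solve [mL_A; mL_B] = S·[w00; w01] and [mR_A; mR_B] = S·[w10; w11]:
  w00 = -1, w01 = -1/2, w10 = 0, w11 = 1/2

-1 -1/2 0 1/2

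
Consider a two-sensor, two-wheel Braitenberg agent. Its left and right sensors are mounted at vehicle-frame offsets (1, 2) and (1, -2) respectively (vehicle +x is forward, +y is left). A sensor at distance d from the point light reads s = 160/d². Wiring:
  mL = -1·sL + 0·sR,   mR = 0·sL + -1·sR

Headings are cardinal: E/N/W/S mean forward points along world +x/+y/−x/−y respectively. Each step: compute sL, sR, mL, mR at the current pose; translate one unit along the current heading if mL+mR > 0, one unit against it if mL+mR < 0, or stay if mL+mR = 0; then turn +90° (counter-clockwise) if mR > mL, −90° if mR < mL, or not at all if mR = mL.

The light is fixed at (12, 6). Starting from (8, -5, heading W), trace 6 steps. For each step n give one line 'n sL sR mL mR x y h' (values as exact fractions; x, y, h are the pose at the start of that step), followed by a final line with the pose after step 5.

n=0: pose=(8,-5,W); sL=80/97, sR=80/53; mL=-80/97, mR=-80/53; mL+mR=-12000/5141 → advance -1; mR−mL=-3520/5141 → turn -1·90°
n=1: pose=(9,-5,N); sL=32/25, sR=160/101; mL=-32/25, mR=-160/101; mL+mR=-7232/2525 → advance -1; mR−mL=-768/2525 → turn -1·90°
n=2: pose=(9,-6,E); sL=20/13, sR=4/5; mL=-20/13, mR=-4/5; mL+mR=-152/65 → advance -1; mR−mL=48/65 → turn +1·90°
n=3: pose=(8,-6,N); sL=160/157, sR=32/25; mL=-160/157, mR=-32/25; mL+mR=-9024/3925 → advance -1; mR−mL=-1024/3925 → turn -1·90°
n=4: pose=(8,-7,E); sL=16/13, sR=80/117; mL=-16/13, mR=-80/117; mL+mR=-224/117 → advance -1; mR−mL=64/117 → turn +1·90°
n=5: pose=(7,-7,N); sL=160/193, sR=160/153; mL=-160/193, mR=-160/153; mL+mR=-55360/29529 → advance -1; mR−mL=-6400/29529 → turn -1·90°

0 80/97 80/53 -80/97 -80/53 8 -5 W
1 32/25 160/101 -32/25 -160/101 9 -5 N
2 20/13 4/5 -20/13 -4/5 9 -6 E
3 160/157 32/25 -160/157 -32/25 8 -6 N
4 16/13 80/117 -16/13 -80/117 8 -7 E
5 160/193 160/153 -160/193 -160/153 7 -7 N
final 7 -8 E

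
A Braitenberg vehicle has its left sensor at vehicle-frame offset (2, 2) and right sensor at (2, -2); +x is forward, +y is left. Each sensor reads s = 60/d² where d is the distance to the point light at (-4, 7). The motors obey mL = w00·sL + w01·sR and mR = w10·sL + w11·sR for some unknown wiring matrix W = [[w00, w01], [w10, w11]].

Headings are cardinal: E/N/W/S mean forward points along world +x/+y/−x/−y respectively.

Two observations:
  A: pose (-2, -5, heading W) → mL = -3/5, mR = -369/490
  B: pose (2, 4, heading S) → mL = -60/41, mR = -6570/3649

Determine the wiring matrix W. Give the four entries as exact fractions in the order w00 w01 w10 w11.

obs A: pose=(-2,-5,W) → sL=15/49, sR=3/5, mL=-3/5, mR=-369/490
obs B: pose=(2,4,S) → sL=60/89, sR=60/41, mL=-60/41, mR=-6570/3649
sensor matrix S = [[15/49, 3/5], [60/89, 60/41]]; det S = 7776/178801
solve [mL_A; mL_B] = S·[w00; w01] and [mR_A; mR_B] = S·[w10; w11]:
  w00 = 0, w01 = -1, w10 = -1/2, w11 = -1

0 -1 -1/2 -1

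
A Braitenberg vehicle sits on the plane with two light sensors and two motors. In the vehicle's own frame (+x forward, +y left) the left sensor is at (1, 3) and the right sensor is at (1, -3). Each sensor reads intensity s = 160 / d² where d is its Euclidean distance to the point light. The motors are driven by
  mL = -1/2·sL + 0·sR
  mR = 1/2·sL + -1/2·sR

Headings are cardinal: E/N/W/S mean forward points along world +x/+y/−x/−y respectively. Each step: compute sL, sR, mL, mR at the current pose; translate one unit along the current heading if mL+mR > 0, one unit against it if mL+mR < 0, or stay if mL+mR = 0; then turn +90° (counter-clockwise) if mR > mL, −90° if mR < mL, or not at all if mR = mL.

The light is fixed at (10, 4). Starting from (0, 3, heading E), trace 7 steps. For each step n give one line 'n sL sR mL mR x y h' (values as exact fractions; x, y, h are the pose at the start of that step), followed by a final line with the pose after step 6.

n=0: pose=(0,3,E); sL=32/17, sR=160/97; mL=-16/17, mR=192/1649; mL+mR=-80/97 → advance -1; mR−mL=1744/1649 → turn +1·90°
n=1: pose=(-1,3,N); sL=40/49, sR=5/2; mL=-20/49, mR=-165/196; mL+mR=-5/4 → advance -1; mR−mL=-85/196 → turn -1·90°
n=2: pose=(-1,2,E); sL=160/101, sR=32/25; mL=-80/101, mR=384/2525; mL+mR=-16/25 → advance -1; mR−mL=2384/2525 → turn +1·90°
n=3: pose=(-2,2,N); sL=80/113, sR=80/41; mL=-40/113, mR=-2880/4633; mL+mR=-40/41 → advance -1; mR−mL=-1240/4633 → turn -1·90°
n=4: pose=(-2,1,E); sL=160/121, sR=160/157; mL=-80/121, mR=2880/18997; mL+mR=-80/157 → advance -1; mR−mL=15440/18997 → turn +1·90°
n=5: pose=(-3,1,N); sL=8/13, sR=20/13; mL=-4/13, mR=-6/13; mL+mR=-10/13 → advance -1; mR−mL=-2/13 → turn -1·90°
n=6: pose=(-3,0,E); sL=32/29, sR=160/193; mL=-16/29, mR=768/5597; mL+mR=-80/193 → advance -1; mR−mL=3856/5597 → turn +1·90°

0 32/17 160/97 -16/17 192/1649 0 3 E
1 40/49 5/2 -20/49 -165/196 -1 3 N
2 160/101 32/25 -80/101 384/2525 -1 2 E
3 80/113 80/41 -40/113 -2880/4633 -2 2 N
4 160/121 160/157 -80/121 2880/18997 -2 1 E
5 8/13 20/13 -4/13 -6/13 -3 1 N
6 32/29 160/193 -16/29 768/5597 -3 0 E
final -4 0 N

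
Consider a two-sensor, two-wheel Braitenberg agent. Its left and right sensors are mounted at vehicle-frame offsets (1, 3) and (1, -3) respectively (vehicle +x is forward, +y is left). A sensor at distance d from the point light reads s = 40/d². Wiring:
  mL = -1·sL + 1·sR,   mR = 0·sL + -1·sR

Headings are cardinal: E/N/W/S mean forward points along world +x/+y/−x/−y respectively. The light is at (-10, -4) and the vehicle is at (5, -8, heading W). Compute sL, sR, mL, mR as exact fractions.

left sensor world pos  = (4, -11); dL² = 245
right sensor world pos = (4, -5); dR² = 197
sL = 40/245 = 8/49
sR = 40/197 = 40/197
mL = -1·sL + 1·sR = 384/9653
mR = 0·sL + -1·sR = -40/197

8/49 40/197 384/9653 -40/197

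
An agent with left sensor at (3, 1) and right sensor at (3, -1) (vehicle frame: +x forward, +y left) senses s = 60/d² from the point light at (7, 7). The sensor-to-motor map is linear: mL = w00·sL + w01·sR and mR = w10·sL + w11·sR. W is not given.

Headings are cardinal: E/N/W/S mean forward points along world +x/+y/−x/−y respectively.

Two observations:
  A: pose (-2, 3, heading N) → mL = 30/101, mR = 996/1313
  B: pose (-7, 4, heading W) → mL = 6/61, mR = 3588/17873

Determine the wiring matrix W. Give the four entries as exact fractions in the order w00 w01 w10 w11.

obs A: pose=(-2,3,N) → sL=60/101, sR=12/13, mL=30/101, mR=996/1313
obs B: pose=(-7,4,W) → sL=12/61, sR=60/293, mL=6/61, mR=3588/17873
sensor matrix S = [[60/101, 12/13], [12/61, 60/293]]; det S = -1406592/23467249
solve [mL_A; mL_B] = S·[w00; w01] and [mR_A; mR_B] = S·[w10; w11]:
  w00 = 1/2, w01 = 0, w10 = 1/2, w11 = 1/2

1/2 0 1/2 1/2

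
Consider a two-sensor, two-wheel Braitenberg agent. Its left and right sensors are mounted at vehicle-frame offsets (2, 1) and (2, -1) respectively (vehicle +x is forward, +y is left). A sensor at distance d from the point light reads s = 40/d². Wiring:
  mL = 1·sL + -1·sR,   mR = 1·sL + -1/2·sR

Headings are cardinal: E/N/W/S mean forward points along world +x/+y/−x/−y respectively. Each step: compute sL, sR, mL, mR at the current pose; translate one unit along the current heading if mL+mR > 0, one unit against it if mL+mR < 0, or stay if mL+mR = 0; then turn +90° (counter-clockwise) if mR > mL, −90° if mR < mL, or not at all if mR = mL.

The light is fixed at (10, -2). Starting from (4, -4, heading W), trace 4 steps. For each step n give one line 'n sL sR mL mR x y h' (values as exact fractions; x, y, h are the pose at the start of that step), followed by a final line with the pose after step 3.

0 40/73 8/13 -64/949 228/949 4 -4 W
1 10/13 1/2 7/26 27/52 3 -4 S
2 40/29 40/41 480/1189 1060/1189 3 -5 E
3 4/5 20/13 -48/65 2/65 4 -5 N
final 4 -6 W

n=0: pose=(4,-4,W); sL=40/73, sR=8/13; mL=-64/949, mR=228/949; mL+mR=164/949 → advance +1; mR−mL=4/13 → turn +1·90°
n=1: pose=(3,-4,S); sL=10/13, sR=1/2; mL=7/26, mR=27/52; mL+mR=41/52 → advance +1; mR−mL=1/4 → turn +1·90°
n=2: pose=(3,-5,E); sL=40/29, sR=40/41; mL=480/1189, mR=1060/1189; mL+mR=1540/1189 → advance +1; mR−mL=20/41 → turn +1·90°
n=3: pose=(4,-5,N); sL=4/5, sR=20/13; mL=-48/65, mR=2/65; mL+mR=-46/65 → advance -1; mR−mL=10/13 → turn +1·90°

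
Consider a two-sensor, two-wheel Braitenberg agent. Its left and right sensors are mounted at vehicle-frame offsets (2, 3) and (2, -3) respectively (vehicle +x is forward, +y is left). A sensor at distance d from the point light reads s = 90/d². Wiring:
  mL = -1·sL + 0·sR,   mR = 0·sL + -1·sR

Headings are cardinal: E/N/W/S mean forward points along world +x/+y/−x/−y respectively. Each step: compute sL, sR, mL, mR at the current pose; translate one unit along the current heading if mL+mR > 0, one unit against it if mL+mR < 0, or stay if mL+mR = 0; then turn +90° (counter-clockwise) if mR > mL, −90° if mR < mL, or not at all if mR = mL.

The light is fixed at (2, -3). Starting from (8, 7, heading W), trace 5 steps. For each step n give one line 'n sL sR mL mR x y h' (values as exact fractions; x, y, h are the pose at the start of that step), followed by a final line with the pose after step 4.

n=0: pose=(8,7,W); sL=18/13, sR=18/37; mL=-18/13, mR=-18/37; mL+mR=-900/481 → advance -1; mR−mL=432/481 → turn +1·90°
n=1: pose=(9,7,S); sL=45/82, sR=9/8; mL=-45/82, mR=-9/8; mL+mR=-549/328 → advance -1; mR−mL=-189/328 → turn -1·90°
n=2: pose=(9,8,W); sL=90/89, sR=90/221; mL=-90/89, mR=-90/221; mL+mR=-27900/19669 → advance -1; mR−mL=11880/19669 → turn +1·90°
n=3: pose=(10,8,S); sL=45/101, sR=45/53; mL=-45/101, mR=-45/53; mL+mR=-6930/5353 → advance -1; mR−mL=-2160/5353 → turn -1·90°
n=4: pose=(10,9,W); sL=10/13, sR=10/29; mL=-10/13, mR=-10/29; mL+mR=-420/377 → advance -1; mR−mL=160/377 → turn +1·90°

0 18/13 18/37 -18/13 -18/37 8 7 W
1 45/82 9/8 -45/82 -9/8 9 7 S
2 90/89 90/221 -90/89 -90/221 9 8 W
3 45/101 45/53 -45/101 -45/53 10 8 S
4 10/13 10/29 -10/13 -10/29 10 9 W
final 11 9 S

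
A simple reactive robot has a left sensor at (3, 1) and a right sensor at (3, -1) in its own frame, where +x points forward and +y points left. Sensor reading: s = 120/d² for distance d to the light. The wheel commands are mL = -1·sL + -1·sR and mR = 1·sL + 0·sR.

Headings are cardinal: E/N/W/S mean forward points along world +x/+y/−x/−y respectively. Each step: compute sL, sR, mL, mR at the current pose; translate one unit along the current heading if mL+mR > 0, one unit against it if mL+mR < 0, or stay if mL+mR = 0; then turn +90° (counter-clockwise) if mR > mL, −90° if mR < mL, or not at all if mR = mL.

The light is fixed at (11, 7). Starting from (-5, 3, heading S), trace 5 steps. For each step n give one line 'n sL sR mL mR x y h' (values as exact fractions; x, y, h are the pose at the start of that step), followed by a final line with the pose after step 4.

n=0: pose=(-5,3,S); sL=60/137, sR=60/169; mL=-18360/23153, mR=60/137; mL+mR=-60/169 → advance -1; mR−mL=28500/23153 → turn +1·90°
n=1: pose=(-5,4,E); sL=120/173, sR=24/37; mL=-8592/6401, mR=120/173; mL+mR=-24/37 → advance -1; mR−mL=13032/6401 → turn +1·90°
n=2: pose=(-6,4,N); sL=10/27, sR=15/32; mL=-725/864, mR=10/27; mL+mR=-15/32 → advance -1; mR−mL=1045/864 → turn +1·90°
n=3: pose=(-6,3,W); sL=24/85, sR=120/409; mL=-20016/34765, mR=24/85; mL+mR=-120/409 → advance -1; mR−mL=29832/34765 → turn +1·90°
n=4: pose=(-5,3,S); sL=60/137, sR=60/169; mL=-18360/23153, mR=60/137; mL+mR=-60/169 → advance -1; mR−mL=28500/23153 → turn +1·90°

0 60/137 60/169 -18360/23153 60/137 -5 3 S
1 120/173 24/37 -8592/6401 120/173 -5 4 E
2 10/27 15/32 -725/864 10/27 -6 4 N
3 24/85 120/409 -20016/34765 24/85 -6 3 W
4 60/137 60/169 -18360/23153 60/137 -5 3 S
final -5 4 E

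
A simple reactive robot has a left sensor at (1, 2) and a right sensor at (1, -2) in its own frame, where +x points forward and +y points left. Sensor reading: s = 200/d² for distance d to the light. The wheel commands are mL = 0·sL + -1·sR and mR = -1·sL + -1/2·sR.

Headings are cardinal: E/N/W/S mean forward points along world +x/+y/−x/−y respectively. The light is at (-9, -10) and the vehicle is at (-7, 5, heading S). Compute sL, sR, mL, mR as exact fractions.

left sensor world pos  = (-5, 4); dL² = 212
right sensor world pos = (-9, 4); dR² = 196
sL = 200/212 = 50/53
sR = 200/196 = 50/49
mL = 0·sL + -1·sR = -50/49
mR = -1·sL + -1/2·sR = -3775/2597

50/53 50/49 -50/49 -3775/2597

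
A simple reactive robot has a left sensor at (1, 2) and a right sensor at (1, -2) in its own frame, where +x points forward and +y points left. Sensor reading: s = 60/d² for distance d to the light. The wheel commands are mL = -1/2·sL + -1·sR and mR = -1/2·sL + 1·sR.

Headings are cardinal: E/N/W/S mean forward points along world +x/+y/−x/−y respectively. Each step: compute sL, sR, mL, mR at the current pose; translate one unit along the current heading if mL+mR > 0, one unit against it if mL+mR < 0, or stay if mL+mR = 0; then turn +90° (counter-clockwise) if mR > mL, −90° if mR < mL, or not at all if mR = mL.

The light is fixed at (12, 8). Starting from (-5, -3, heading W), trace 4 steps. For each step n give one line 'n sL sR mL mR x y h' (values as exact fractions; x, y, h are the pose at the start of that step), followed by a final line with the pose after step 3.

0 60/493 4/27 -2782/13311 1162/13311 -5 -3 W
1 3/17 5/39 -287/1326 53/1326 -4 -3 S
2 60/289 20/123 -9470/35547 2090/35547 -4 -2 E
3 30/221 10/51 -175/663 5/39 -5 -2 N
final -5 -3 W

n=0: pose=(-5,-3,W); sL=60/493, sR=4/27; mL=-2782/13311, mR=1162/13311; mL+mR=-60/493 → advance -1; mR−mL=8/27 → turn +1·90°
n=1: pose=(-4,-3,S); sL=3/17, sR=5/39; mL=-287/1326, mR=53/1326; mL+mR=-3/17 → advance -1; mR−mL=10/39 → turn +1·90°
n=2: pose=(-4,-2,E); sL=60/289, sR=20/123; mL=-9470/35547, mR=2090/35547; mL+mR=-60/289 → advance -1; mR−mL=40/123 → turn +1·90°
n=3: pose=(-5,-2,N); sL=30/221, sR=10/51; mL=-175/663, mR=5/39; mL+mR=-30/221 → advance -1; mR−mL=20/51 → turn +1·90°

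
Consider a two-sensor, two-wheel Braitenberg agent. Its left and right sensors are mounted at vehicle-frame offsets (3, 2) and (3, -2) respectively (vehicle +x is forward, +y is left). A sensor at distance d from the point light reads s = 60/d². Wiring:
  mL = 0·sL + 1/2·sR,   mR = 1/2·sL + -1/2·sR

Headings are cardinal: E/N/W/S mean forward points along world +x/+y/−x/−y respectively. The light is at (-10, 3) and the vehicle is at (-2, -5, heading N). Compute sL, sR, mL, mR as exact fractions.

left sensor world pos  = (-4, -2); dL² = 61
right sensor world pos = (0, -2); dR² = 125
sL = 60/61 = 60/61
sR = 60/125 = 12/25
mL = 0·sL + 1/2·sR = 6/25
mR = 1/2·sL + -1/2·sR = 384/1525

60/61 12/25 6/25 384/1525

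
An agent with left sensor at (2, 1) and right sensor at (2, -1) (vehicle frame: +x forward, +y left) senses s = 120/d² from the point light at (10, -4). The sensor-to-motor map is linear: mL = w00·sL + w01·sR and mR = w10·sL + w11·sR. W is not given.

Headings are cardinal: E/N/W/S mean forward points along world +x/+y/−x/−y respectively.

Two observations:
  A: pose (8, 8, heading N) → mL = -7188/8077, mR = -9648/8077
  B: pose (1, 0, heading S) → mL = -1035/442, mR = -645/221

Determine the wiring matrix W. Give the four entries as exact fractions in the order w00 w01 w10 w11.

obs A: pose=(8,8,N) → sL=24/41, sR=120/197, mL=-7188/8077, mR=-9648/8077
obs B: pose=(1,0,S) → sL=30/17, sR=15/13, mL=-1035/442, mR=-645/221
sensor matrix S = [[24/41, 120/197], [30/17, 15/13]]; det S = -713160/1785017
solve [mL_A; mL_B] = S·[w00; w01] and [mR_A; mR_B] = S·[w10; w11]:
  w00 = -1, w01 = -1/2, w10 = -1, w11 = -1

-1 -1/2 -1 -1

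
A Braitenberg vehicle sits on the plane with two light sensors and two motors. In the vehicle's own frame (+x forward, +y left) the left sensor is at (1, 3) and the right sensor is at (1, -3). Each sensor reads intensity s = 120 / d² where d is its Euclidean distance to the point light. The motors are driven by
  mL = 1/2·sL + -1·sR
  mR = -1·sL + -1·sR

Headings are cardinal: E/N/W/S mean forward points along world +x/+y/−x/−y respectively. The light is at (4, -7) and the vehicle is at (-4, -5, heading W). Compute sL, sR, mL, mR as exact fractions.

60/41 60/53 -870/2173 -5640/2173

left sensor world pos  = (-5, -8); dL² = 82
right sensor world pos = (-5, -2); dR² = 106
sL = 120/82 = 60/41
sR = 120/106 = 60/53
mL = 1/2·sL + -1·sR = -870/2173
mR = -1·sL + -1·sR = -5640/2173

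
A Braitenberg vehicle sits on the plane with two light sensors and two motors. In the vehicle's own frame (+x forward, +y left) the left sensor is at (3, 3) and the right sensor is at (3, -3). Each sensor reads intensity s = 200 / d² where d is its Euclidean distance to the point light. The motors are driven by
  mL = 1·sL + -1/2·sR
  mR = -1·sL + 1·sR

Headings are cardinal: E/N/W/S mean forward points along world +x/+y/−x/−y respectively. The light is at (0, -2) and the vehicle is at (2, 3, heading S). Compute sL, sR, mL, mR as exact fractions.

200/29 40 -380/29 960/29

left sensor world pos  = (5, 0); dL² = 29
right sensor world pos = (-1, 0); dR² = 5
sL = 200/29 = 200/29
sR = 200/5 = 40
mL = 1·sL + -1/2·sR = -380/29
mR = -1·sL + 1·sR = 960/29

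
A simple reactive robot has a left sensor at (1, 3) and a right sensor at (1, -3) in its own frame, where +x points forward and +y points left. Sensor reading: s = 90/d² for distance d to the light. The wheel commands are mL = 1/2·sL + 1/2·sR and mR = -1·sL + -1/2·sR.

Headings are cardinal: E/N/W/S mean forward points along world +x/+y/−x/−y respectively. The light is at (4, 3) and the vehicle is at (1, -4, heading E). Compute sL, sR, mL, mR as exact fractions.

left sensor world pos  = (2, -1); dL² = 20
right sensor world pos = (2, -7); dR² = 104
sL = 90/20 = 9/2
sR = 90/104 = 45/52
mL = 1/2·sL + 1/2·sR = 279/104
mR = -1·sL + -1/2·sR = -513/104

9/2 45/52 279/104 -513/104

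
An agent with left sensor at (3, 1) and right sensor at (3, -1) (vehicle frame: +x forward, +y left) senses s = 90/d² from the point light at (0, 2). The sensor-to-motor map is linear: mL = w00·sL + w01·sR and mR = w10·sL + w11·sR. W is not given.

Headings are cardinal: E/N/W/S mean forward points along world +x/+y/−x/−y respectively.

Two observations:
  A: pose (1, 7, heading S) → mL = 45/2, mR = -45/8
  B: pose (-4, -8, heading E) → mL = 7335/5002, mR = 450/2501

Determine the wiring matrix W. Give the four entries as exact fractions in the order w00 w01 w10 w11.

obs A: pose=(1,7,S) → sL=45/4, sR=45/2, mL=45/2, mR=-45/8
obs B: pose=(-4,-8,E) → sL=45/41, sR=45/61, mL=7335/5002, mR=450/2501
sensor matrix S = [[45/4, 45/2], [45/41, 45/61]]; det S = -164025/10004
solve [mL_A; mL_B] = S·[w00; w01] and [mR_A; mR_B] = S·[w10; w11]:
  w00 = 1, w01 = 1/2, w10 = 1/2, w11 = -1/2

1 1/2 1/2 -1/2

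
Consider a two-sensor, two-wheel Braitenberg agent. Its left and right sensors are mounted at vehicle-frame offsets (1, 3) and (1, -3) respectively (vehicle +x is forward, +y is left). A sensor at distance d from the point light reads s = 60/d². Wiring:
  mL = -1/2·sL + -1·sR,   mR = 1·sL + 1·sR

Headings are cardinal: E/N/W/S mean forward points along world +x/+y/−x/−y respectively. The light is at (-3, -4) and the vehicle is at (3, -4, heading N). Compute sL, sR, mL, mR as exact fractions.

6 30/41 -153/41 276/41

left sensor world pos  = (0, -3); dL² = 10
right sensor world pos = (6, -3); dR² = 82
sL = 60/10 = 6
sR = 60/82 = 30/41
mL = -1/2·sL + -1·sR = -153/41
mR = 1·sL + 1·sR = 276/41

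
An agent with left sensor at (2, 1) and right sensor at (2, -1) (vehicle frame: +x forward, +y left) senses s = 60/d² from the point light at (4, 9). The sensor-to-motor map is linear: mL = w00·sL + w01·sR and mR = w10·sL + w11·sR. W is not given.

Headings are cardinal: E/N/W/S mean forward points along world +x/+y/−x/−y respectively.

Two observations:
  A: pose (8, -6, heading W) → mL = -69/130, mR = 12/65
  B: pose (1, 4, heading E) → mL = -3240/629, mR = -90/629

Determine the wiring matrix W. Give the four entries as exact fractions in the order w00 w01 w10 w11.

obs A: pose=(8,-6,W) → sL=3/13, sR=3/10, mL=-69/130, mR=12/65
obs B: pose=(1,4,E) → sL=60/17, sR=60/37, mL=-3240/629, mR=-90/629
sensor matrix S = [[3/13, 3/10], [60/17, 60/37]]; det S = -5598/8177
solve [mL_A; mL_B] = S·[w00; w01] and [mR_A; mR_B] = S·[w10; w11]:
  w00 = -1, w01 = -1, w10 = -1/2, w11 = 1

-1 -1 -1/2 1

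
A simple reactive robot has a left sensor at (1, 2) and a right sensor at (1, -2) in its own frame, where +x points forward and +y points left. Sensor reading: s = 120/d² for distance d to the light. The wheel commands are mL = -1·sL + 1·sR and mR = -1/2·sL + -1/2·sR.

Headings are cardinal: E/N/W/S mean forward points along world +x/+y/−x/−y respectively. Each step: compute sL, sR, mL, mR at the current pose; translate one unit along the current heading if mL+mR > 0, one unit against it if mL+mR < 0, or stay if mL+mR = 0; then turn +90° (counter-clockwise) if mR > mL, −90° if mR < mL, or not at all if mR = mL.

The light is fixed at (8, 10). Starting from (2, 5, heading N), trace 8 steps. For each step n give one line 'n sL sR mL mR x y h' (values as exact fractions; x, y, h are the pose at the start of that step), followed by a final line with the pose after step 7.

n=0: pose=(2,5,N); sL=3/2, sR=15/4; mL=9/4, mR=-21/8; mL+mR=-3/8 → advance -1; mR−mL=-39/8 → turn -1·90°
n=1: pose=(2,4,E); sL=120/41, sR=120/89; mL=-5760/3649, mR=-7800/3649; mL+mR=-13560/3649 → advance -1; mR−mL=-2040/3649 → turn -1·90°
n=2: pose=(1,4,S); sL=60/37, sR=12/13; mL=-336/481, mR=-612/481; mL+mR=-948/481 → advance -1; mR−mL=-276/481 → turn -1·90°
n=3: pose=(1,5,W); sL=120/113, sR=120/73; mL=4800/8249, mR=-11160/8249; mL+mR=-6360/8249 → advance -1; mR−mL=-15960/8249 → turn -1·90°
n=4: pose=(2,5,N); sL=3/2, sR=15/4; mL=9/4, mR=-21/8; mL+mR=-3/8 → advance -1; mR−mL=-39/8 → turn -1·90°
n=5: pose=(2,4,E); sL=120/41, sR=120/89; mL=-5760/3649, mR=-7800/3649; mL+mR=-13560/3649 → advance -1; mR−mL=-2040/3649 → turn -1·90°
n=6: pose=(1,4,S); sL=60/37, sR=12/13; mL=-336/481, mR=-612/481; mL+mR=-948/481 → advance -1; mR−mL=-276/481 → turn -1·90°
n=7: pose=(1,5,W); sL=120/113, sR=120/73; mL=4800/8249, mR=-11160/8249; mL+mR=-6360/8249 → advance -1; mR−mL=-15960/8249 → turn -1·90°

0 3/2 15/4 9/4 -21/8 2 5 N
1 120/41 120/89 -5760/3649 -7800/3649 2 4 E
2 60/37 12/13 -336/481 -612/481 1 4 S
3 120/113 120/73 4800/8249 -11160/8249 1 5 W
4 3/2 15/4 9/4 -21/8 2 5 N
5 120/41 120/89 -5760/3649 -7800/3649 2 4 E
6 60/37 12/13 -336/481 -612/481 1 4 S
7 120/113 120/73 4800/8249 -11160/8249 1 5 W
final 2 5 N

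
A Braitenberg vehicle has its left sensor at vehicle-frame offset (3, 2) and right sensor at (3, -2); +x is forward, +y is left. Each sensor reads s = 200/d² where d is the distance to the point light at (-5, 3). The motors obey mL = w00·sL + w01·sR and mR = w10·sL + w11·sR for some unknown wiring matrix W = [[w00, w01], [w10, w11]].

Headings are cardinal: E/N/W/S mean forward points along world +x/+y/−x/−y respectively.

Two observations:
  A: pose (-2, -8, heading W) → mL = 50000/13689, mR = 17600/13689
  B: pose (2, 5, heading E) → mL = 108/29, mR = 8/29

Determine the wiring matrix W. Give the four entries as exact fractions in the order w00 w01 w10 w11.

obs A: pose=(-2,-8,W) → sL=200/169, sR=200/81, mL=50000/13689, mR=17600/13689
obs B: pose=(2,5,E) → sL=50/29, sR=2, mL=108/29, mR=8/29
sensor matrix S = [[200/169, 200/81], [50/29, 2]]; det S = -750400/396981
solve [mL_A; mL_B] = S·[w00; w01] and [mR_A; mR_B] = S·[w10; w11]:
  w00 = 1, w01 = 1, w10 = -1, w11 = 1

1 1 -1 1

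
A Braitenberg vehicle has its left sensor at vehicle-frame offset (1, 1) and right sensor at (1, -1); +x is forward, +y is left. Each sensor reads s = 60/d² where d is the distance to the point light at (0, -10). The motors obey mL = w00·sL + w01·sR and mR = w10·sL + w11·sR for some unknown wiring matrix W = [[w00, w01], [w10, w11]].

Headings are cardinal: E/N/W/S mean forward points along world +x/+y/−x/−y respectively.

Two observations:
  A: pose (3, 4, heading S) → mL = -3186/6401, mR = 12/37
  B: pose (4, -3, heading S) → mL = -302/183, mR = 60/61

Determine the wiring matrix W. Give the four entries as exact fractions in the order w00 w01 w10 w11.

obs A: pose=(3,4,S) → sL=12/37, sR=60/173, mL=-3186/6401, mR=12/37
obs B: pose=(4,-3,S) → sL=60/61, sR=4/3, mL=-302/183, mR=60/61
sensor matrix S = [[12/37, 60/173], [60/61, 4/3]]; det S = 35648/390461
solve [mL_A; mL_B] = S·[w00; w01] and [mR_A; mR_B] = S·[w10; w11]:
  w00 = -1, w01 = -1/2, w10 = 1, w11 = 0

-1 -1/2 1 0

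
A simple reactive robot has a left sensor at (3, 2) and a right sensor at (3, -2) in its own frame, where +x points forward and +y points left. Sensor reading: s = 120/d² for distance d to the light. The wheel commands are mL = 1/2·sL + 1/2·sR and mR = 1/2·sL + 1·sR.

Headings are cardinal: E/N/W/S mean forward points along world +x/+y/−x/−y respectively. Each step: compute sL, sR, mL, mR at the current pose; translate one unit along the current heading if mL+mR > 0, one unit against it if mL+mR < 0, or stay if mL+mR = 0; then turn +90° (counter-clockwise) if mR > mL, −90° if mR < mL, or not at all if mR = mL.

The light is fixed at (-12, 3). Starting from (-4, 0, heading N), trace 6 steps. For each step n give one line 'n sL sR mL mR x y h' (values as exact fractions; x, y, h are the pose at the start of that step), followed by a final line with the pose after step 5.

n=0: pose=(-4,0,N); sL=10/3, sR=6/5; mL=34/15, mR=43/15; mL+mR=77/15 → advance +1; mR−mL=3/5 → turn +1·90°
n=1: pose=(-4,1,W); sL=120/41, sR=24/5; mL=792/205, mR=1284/205; mL+mR=2076/205 → advance +1; mR−mL=12/5 → turn +1·90°
n=2: pose=(-5,1,S); sL=60/53, sR=12/5; mL=468/265, mR=786/265; mL+mR=1254/265 → advance +1; mR−mL=6/5 → turn +1·90°
n=3: pose=(-5,0,E); sL=120/101, sR=24/25; mL=2712/2525, mR=3924/2525; mL+mR=6636/2525 → advance +1; mR−mL=12/25 → turn +1·90°
n=4: pose=(-4,0,N); sL=10/3, sR=6/5; mL=34/15, mR=43/15; mL+mR=77/15 → advance +1; mR−mL=3/5 → turn +1·90°
n=5: pose=(-4,1,W); sL=120/41, sR=24/5; mL=792/205, mR=1284/205; mL+mR=2076/205 → advance +1; mR−mL=12/5 → turn +1·90°

0 10/3 6/5 34/15 43/15 -4 0 N
1 120/41 24/5 792/205 1284/205 -4 1 W
2 60/53 12/5 468/265 786/265 -5 1 S
3 120/101 24/25 2712/2525 3924/2525 -5 0 E
4 10/3 6/5 34/15 43/15 -4 0 N
5 120/41 24/5 792/205 1284/205 -4 1 W
final -5 1 S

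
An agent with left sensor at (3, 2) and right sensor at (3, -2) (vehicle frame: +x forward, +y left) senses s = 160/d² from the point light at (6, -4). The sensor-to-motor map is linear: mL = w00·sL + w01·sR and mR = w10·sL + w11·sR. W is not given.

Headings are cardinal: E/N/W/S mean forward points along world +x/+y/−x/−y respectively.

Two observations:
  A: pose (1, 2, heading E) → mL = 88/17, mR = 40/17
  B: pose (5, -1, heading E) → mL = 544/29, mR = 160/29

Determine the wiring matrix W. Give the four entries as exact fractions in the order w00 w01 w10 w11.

1/2 1/2 1 0

obs A: pose=(1,2,E) → sL=40/17, sR=8, mL=88/17, mR=40/17
obs B: pose=(5,-1,E) → sL=160/29, sR=32, mL=544/29, mR=160/29
sensor matrix S = [[40/17, 8], [160/29, 32]]; det S = 15360/493
solve [mL_A; mL_B] = S·[w00; w01] and [mR_A; mR_B] = S·[w10; w11]:
  w00 = 1/2, w01 = 1/2, w10 = 1, w11 = 0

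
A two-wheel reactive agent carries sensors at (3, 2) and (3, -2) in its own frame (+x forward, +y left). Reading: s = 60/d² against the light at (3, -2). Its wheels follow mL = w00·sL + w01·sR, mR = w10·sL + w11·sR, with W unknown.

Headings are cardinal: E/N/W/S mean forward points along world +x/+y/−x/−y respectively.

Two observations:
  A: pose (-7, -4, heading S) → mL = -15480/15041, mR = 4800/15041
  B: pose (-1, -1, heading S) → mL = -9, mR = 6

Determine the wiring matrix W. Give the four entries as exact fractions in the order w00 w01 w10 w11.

obs A: pose=(-7,-4,S) → sL=60/89, sR=60/169, mL=-15480/15041, mR=4800/15041
obs B: pose=(-1,-1,S) → sL=15/2, sR=3/2, mL=-9, mR=6
sensor matrix S = [[60/89, 60/169], [15/2, 3/2]]; det S = -24840/15041
solve [mL_A; mL_B] = S·[w00; w01] and [mR_A; mR_B] = S·[w10; w11]:
  w00 = -1, w01 = -1, w10 = 1, w11 = -1

-1 -1 1 -1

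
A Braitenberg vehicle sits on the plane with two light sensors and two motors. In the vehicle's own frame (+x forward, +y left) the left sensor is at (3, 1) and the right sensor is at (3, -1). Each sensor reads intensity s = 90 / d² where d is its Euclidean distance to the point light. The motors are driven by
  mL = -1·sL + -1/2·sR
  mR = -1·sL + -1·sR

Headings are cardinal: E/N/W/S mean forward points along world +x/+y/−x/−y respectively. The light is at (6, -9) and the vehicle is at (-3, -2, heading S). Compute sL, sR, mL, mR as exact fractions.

left sensor world pos  = (-2, -5); dL² = 80
right sensor world pos = (-4, -5); dR² = 116
sL = 90/80 = 9/8
sR = 90/116 = 45/58
mL = -1·sL + -1/2·sR = -351/232
mR = -1·sL + -1·sR = -441/232

9/8 45/58 -351/232 -441/232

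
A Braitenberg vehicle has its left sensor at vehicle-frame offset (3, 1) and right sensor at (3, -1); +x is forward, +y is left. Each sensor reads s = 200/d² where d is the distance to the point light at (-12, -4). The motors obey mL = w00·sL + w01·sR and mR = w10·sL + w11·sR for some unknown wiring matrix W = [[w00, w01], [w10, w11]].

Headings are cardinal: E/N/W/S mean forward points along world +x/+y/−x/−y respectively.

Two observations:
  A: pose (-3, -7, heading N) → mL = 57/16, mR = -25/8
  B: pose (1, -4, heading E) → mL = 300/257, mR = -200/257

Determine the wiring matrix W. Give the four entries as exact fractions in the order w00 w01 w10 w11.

obs A: pose=(-3,-7,N) → sL=25/8, sR=2, mL=57/16, mR=-25/8
obs B: pose=(1,-4,E) → sL=200/257, sR=200/257, mL=300/257, mR=-200/257
sensor matrix S = [[25/8, 2], [200/257, 200/257]]; det S = 225/257
solve [mL_A; mL_B] = S·[w00; w01] and [mR_A; mR_B] = S·[w10; w11]:
  w00 = 1/2, w01 = 1, w10 = -1, w11 = 0

1/2 1 -1 0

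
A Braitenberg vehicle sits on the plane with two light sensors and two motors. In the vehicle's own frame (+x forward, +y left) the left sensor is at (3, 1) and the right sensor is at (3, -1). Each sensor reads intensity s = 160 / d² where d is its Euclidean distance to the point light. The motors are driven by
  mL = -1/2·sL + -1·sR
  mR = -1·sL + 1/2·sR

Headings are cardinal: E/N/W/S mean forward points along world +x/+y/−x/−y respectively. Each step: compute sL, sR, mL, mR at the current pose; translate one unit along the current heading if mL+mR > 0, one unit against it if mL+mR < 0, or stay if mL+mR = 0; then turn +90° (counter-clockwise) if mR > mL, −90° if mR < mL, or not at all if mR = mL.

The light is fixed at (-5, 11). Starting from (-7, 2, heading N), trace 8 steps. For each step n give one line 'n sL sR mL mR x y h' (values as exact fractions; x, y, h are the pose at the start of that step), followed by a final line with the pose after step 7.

0 32/9 160/37 -2032/333 -464/333 -7 2 N
1 80/73 80/53 -7960/3869 -1320/3869 -7 1 W
2 160/169 160/173 -40880/29237 -14160/29237 -6 1 S
3 40/17 20/13 -600/221 -350/221 -6 2 E
4 32/9 160/37 -2032/333 -464/333 -7 2 N
5 80/73 80/53 -7960/3869 -1320/3869 -7 1 W
6 160/169 160/173 -40880/29237 -14160/29237 -6 1 S
7 40/17 20/13 -600/221 -350/221 -6 2 E
final -7 2 N

n=0: pose=(-7,2,N); sL=32/9, sR=160/37; mL=-2032/333, mR=-464/333; mL+mR=-832/111 → advance -1; mR−mL=1568/333 → turn +1·90°
n=1: pose=(-7,1,W); sL=80/73, sR=80/53; mL=-7960/3869, mR=-1320/3869; mL+mR=-9280/3869 → advance -1; mR−mL=6640/3869 → turn +1·90°
n=2: pose=(-6,1,S); sL=160/169, sR=160/173; mL=-40880/29237, mR=-14160/29237; mL+mR=-55040/29237 → advance -1; mR−mL=26720/29237 → turn +1·90°
n=3: pose=(-6,2,E); sL=40/17, sR=20/13; mL=-600/221, mR=-350/221; mL+mR=-950/221 → advance -1; mR−mL=250/221 → turn +1·90°
n=4: pose=(-7,2,N); sL=32/9, sR=160/37; mL=-2032/333, mR=-464/333; mL+mR=-832/111 → advance -1; mR−mL=1568/333 → turn +1·90°
n=5: pose=(-7,1,W); sL=80/73, sR=80/53; mL=-7960/3869, mR=-1320/3869; mL+mR=-9280/3869 → advance -1; mR−mL=6640/3869 → turn +1·90°
n=6: pose=(-6,1,S); sL=160/169, sR=160/173; mL=-40880/29237, mR=-14160/29237; mL+mR=-55040/29237 → advance -1; mR−mL=26720/29237 → turn +1·90°
n=7: pose=(-6,2,E); sL=40/17, sR=20/13; mL=-600/221, mR=-350/221; mL+mR=-950/221 → advance -1; mR−mL=250/221 → turn +1·90°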